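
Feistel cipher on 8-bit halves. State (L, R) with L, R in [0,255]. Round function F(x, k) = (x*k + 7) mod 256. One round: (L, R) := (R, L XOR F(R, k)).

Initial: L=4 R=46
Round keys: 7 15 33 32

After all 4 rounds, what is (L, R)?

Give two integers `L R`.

Round 1 (k=7): L=46 R=77
Round 2 (k=15): L=77 R=164
Round 3 (k=33): L=164 R=102
Round 4 (k=32): L=102 R=99

Answer: 102 99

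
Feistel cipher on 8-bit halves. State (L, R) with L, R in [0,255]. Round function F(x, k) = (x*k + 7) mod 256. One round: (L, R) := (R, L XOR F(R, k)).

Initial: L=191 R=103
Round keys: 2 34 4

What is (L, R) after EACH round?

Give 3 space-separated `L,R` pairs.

Answer: 103,106 106,124 124,157

Derivation:
Round 1 (k=2): L=103 R=106
Round 2 (k=34): L=106 R=124
Round 3 (k=4): L=124 R=157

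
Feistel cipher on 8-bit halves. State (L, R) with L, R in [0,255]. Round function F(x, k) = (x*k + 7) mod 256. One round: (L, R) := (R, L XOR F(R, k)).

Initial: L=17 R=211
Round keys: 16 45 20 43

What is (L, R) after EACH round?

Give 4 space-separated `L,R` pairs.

Answer: 211,38 38,102 102,217 217,28

Derivation:
Round 1 (k=16): L=211 R=38
Round 2 (k=45): L=38 R=102
Round 3 (k=20): L=102 R=217
Round 4 (k=43): L=217 R=28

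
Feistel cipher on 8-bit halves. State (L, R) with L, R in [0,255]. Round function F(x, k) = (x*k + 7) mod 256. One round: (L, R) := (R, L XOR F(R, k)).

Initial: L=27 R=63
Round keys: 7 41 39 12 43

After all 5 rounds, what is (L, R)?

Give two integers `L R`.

Answer: 118 168

Derivation:
Round 1 (k=7): L=63 R=219
Round 2 (k=41): L=219 R=37
Round 3 (k=39): L=37 R=113
Round 4 (k=12): L=113 R=118
Round 5 (k=43): L=118 R=168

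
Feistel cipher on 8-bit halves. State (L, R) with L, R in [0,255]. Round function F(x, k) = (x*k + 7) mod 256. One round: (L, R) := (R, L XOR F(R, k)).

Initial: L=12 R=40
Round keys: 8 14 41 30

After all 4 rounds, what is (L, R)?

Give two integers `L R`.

Round 1 (k=8): L=40 R=75
Round 2 (k=14): L=75 R=9
Round 3 (k=41): L=9 R=51
Round 4 (k=30): L=51 R=8

Answer: 51 8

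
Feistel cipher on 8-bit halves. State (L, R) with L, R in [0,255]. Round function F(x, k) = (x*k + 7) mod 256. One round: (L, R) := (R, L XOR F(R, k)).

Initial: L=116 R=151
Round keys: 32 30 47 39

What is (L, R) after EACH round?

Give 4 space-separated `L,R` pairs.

Round 1 (k=32): L=151 R=147
Round 2 (k=30): L=147 R=214
Round 3 (k=47): L=214 R=194
Round 4 (k=39): L=194 R=67

Answer: 151,147 147,214 214,194 194,67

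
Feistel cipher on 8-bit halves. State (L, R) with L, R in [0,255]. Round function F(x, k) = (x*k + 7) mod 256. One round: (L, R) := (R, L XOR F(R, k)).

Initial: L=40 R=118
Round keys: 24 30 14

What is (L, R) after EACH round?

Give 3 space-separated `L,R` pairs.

Round 1 (k=24): L=118 R=63
Round 2 (k=30): L=63 R=31
Round 3 (k=14): L=31 R=134

Answer: 118,63 63,31 31,134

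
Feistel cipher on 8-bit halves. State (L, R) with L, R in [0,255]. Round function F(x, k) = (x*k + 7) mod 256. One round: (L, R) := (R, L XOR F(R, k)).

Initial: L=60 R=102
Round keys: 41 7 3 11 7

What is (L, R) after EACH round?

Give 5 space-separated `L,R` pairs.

Round 1 (k=41): L=102 R=97
Round 2 (k=7): L=97 R=200
Round 3 (k=3): L=200 R=62
Round 4 (k=11): L=62 R=121
Round 5 (k=7): L=121 R=104

Answer: 102,97 97,200 200,62 62,121 121,104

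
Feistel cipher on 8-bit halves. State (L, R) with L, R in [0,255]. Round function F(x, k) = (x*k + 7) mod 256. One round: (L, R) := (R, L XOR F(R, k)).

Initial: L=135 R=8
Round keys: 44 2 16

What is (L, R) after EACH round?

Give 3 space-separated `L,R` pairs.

Answer: 8,224 224,207 207,23

Derivation:
Round 1 (k=44): L=8 R=224
Round 2 (k=2): L=224 R=207
Round 3 (k=16): L=207 R=23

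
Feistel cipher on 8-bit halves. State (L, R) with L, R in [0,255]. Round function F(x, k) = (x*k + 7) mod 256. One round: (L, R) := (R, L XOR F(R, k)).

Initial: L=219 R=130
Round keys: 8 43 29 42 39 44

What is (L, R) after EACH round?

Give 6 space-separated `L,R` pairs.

Answer: 130,204 204,201 201,0 0,206 206,105 105,221

Derivation:
Round 1 (k=8): L=130 R=204
Round 2 (k=43): L=204 R=201
Round 3 (k=29): L=201 R=0
Round 4 (k=42): L=0 R=206
Round 5 (k=39): L=206 R=105
Round 6 (k=44): L=105 R=221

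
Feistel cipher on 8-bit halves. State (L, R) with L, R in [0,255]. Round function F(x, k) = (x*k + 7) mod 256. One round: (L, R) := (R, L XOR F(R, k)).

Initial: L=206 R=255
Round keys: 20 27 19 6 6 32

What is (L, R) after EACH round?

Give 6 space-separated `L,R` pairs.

Round 1 (k=20): L=255 R=61
Round 2 (k=27): L=61 R=137
Round 3 (k=19): L=137 R=15
Round 4 (k=6): L=15 R=232
Round 5 (k=6): L=232 R=120
Round 6 (k=32): L=120 R=239

Answer: 255,61 61,137 137,15 15,232 232,120 120,239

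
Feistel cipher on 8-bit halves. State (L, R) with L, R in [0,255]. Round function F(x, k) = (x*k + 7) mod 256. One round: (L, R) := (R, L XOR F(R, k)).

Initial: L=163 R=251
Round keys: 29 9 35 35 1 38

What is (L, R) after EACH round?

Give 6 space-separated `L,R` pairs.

Round 1 (k=29): L=251 R=213
Round 2 (k=9): L=213 R=127
Round 3 (k=35): L=127 R=177
Round 4 (k=35): L=177 R=69
Round 5 (k=1): L=69 R=253
Round 6 (k=38): L=253 R=208

Answer: 251,213 213,127 127,177 177,69 69,253 253,208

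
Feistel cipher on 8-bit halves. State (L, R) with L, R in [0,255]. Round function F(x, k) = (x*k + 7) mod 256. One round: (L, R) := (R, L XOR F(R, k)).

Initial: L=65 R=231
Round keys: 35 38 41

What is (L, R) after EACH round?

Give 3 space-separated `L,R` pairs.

Answer: 231,221 221,50 50,212

Derivation:
Round 1 (k=35): L=231 R=221
Round 2 (k=38): L=221 R=50
Round 3 (k=41): L=50 R=212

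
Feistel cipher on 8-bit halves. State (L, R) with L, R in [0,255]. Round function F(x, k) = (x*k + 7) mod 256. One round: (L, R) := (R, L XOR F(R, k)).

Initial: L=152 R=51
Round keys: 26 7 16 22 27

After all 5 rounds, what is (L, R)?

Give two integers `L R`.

Answer: 242 55

Derivation:
Round 1 (k=26): L=51 R=173
Round 2 (k=7): L=173 R=241
Round 3 (k=16): L=241 R=186
Round 4 (k=22): L=186 R=242
Round 5 (k=27): L=242 R=55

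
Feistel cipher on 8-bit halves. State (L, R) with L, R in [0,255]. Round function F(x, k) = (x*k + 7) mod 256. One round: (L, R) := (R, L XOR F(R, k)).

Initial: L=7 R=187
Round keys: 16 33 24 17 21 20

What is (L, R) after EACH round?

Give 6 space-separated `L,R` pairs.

Answer: 187,176 176,12 12,151 151,2 2,166 166,253

Derivation:
Round 1 (k=16): L=187 R=176
Round 2 (k=33): L=176 R=12
Round 3 (k=24): L=12 R=151
Round 4 (k=17): L=151 R=2
Round 5 (k=21): L=2 R=166
Round 6 (k=20): L=166 R=253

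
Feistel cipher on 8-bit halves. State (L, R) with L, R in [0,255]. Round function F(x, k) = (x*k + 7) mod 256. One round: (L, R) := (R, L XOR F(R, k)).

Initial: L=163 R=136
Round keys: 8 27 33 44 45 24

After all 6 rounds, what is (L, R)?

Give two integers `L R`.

Round 1 (k=8): L=136 R=228
Round 2 (k=27): L=228 R=155
Round 3 (k=33): L=155 R=230
Round 4 (k=44): L=230 R=20
Round 5 (k=45): L=20 R=109
Round 6 (k=24): L=109 R=43

Answer: 109 43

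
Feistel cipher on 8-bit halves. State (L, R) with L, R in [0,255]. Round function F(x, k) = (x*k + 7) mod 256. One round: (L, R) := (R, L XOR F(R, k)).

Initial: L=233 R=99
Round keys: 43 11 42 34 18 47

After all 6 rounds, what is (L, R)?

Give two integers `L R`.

Answer: 195 194

Derivation:
Round 1 (k=43): L=99 R=65
Round 2 (k=11): L=65 R=177
Round 3 (k=42): L=177 R=80
Round 4 (k=34): L=80 R=22
Round 5 (k=18): L=22 R=195
Round 6 (k=47): L=195 R=194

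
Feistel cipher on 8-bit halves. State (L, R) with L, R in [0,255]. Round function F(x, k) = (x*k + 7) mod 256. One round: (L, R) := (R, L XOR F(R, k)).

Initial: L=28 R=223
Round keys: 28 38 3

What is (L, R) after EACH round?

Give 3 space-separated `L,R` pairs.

Round 1 (k=28): L=223 R=119
Round 2 (k=38): L=119 R=110
Round 3 (k=3): L=110 R=38

Answer: 223,119 119,110 110,38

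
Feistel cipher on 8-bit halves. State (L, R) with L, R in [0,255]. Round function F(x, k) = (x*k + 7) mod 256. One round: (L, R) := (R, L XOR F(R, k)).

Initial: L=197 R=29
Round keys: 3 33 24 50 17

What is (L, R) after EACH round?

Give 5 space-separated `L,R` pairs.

Answer: 29,155 155,31 31,116 116,176 176,195

Derivation:
Round 1 (k=3): L=29 R=155
Round 2 (k=33): L=155 R=31
Round 3 (k=24): L=31 R=116
Round 4 (k=50): L=116 R=176
Round 5 (k=17): L=176 R=195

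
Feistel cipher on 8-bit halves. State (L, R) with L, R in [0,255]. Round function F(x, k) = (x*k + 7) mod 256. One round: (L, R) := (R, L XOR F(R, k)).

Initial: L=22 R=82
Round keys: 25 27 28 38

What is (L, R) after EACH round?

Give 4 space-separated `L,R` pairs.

Answer: 82,31 31,30 30,80 80,249

Derivation:
Round 1 (k=25): L=82 R=31
Round 2 (k=27): L=31 R=30
Round 3 (k=28): L=30 R=80
Round 4 (k=38): L=80 R=249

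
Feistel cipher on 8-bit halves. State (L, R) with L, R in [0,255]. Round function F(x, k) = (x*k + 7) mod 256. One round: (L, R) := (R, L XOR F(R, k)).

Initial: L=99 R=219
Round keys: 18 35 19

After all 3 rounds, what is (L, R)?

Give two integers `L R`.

Round 1 (k=18): L=219 R=14
Round 2 (k=35): L=14 R=42
Round 3 (k=19): L=42 R=43

Answer: 42 43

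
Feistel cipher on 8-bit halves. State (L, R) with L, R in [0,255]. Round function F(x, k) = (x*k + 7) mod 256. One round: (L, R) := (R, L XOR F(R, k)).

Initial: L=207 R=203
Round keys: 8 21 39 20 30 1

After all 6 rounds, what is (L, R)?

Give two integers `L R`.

Answer: 178 134

Derivation:
Round 1 (k=8): L=203 R=144
Round 2 (k=21): L=144 R=28
Round 3 (k=39): L=28 R=219
Round 4 (k=20): L=219 R=63
Round 5 (k=30): L=63 R=178
Round 6 (k=1): L=178 R=134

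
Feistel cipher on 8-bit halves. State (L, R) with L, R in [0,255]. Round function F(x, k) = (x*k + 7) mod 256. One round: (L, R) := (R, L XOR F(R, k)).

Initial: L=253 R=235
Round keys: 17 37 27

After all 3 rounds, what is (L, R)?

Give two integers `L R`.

Answer: 41 5

Derivation:
Round 1 (k=17): L=235 R=95
Round 2 (k=37): L=95 R=41
Round 3 (k=27): L=41 R=5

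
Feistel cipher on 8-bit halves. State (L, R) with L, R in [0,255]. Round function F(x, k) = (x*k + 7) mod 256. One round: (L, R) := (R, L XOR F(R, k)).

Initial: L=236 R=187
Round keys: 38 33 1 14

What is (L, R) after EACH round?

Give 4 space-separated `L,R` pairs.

Answer: 187,37 37,119 119,91 91,118

Derivation:
Round 1 (k=38): L=187 R=37
Round 2 (k=33): L=37 R=119
Round 3 (k=1): L=119 R=91
Round 4 (k=14): L=91 R=118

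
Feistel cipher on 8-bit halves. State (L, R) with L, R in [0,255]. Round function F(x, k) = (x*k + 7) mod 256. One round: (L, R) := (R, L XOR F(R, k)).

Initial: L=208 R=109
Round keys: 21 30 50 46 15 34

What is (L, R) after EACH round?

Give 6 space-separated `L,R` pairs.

Answer: 109,40 40,218 218,179 179,235 235,127 127,14

Derivation:
Round 1 (k=21): L=109 R=40
Round 2 (k=30): L=40 R=218
Round 3 (k=50): L=218 R=179
Round 4 (k=46): L=179 R=235
Round 5 (k=15): L=235 R=127
Round 6 (k=34): L=127 R=14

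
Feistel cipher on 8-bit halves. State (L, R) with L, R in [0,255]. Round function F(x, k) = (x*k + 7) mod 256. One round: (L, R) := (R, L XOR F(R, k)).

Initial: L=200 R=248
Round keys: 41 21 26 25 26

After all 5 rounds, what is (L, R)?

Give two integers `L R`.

Round 1 (k=41): L=248 R=119
Round 2 (k=21): L=119 R=50
Round 3 (k=26): L=50 R=108
Round 4 (k=25): L=108 R=161
Round 5 (k=26): L=161 R=13

Answer: 161 13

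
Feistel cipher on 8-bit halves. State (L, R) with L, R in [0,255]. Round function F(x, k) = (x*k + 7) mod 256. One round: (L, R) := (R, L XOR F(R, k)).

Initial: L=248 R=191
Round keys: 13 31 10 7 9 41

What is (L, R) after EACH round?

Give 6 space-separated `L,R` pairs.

Answer: 191,66 66,186 186,9 9,252 252,234 234,125

Derivation:
Round 1 (k=13): L=191 R=66
Round 2 (k=31): L=66 R=186
Round 3 (k=10): L=186 R=9
Round 4 (k=7): L=9 R=252
Round 5 (k=9): L=252 R=234
Round 6 (k=41): L=234 R=125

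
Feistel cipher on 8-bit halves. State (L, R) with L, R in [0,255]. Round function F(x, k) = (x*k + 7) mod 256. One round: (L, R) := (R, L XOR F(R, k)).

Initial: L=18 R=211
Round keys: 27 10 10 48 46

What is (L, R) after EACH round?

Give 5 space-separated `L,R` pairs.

Round 1 (k=27): L=211 R=90
Round 2 (k=10): L=90 R=88
Round 3 (k=10): L=88 R=45
Round 4 (k=48): L=45 R=47
Round 5 (k=46): L=47 R=84

Answer: 211,90 90,88 88,45 45,47 47,84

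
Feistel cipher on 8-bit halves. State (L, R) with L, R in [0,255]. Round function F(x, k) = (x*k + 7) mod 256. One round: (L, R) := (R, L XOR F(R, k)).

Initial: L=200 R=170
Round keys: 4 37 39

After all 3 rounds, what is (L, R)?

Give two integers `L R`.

Answer: 64 160

Derivation:
Round 1 (k=4): L=170 R=103
Round 2 (k=37): L=103 R=64
Round 3 (k=39): L=64 R=160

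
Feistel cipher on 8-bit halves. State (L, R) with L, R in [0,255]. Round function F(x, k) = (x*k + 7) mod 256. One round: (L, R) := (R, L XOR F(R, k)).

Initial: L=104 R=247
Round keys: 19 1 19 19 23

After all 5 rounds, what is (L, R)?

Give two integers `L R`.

Round 1 (k=19): L=247 R=52
Round 2 (k=1): L=52 R=204
Round 3 (k=19): L=204 R=31
Round 4 (k=19): L=31 R=152
Round 5 (k=23): L=152 R=176

Answer: 152 176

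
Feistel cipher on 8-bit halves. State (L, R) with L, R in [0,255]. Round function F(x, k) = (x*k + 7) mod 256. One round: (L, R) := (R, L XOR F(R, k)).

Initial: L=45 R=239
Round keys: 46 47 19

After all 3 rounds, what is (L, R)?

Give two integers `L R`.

Round 1 (k=46): L=239 R=212
Round 2 (k=47): L=212 R=28
Round 3 (k=19): L=28 R=207

Answer: 28 207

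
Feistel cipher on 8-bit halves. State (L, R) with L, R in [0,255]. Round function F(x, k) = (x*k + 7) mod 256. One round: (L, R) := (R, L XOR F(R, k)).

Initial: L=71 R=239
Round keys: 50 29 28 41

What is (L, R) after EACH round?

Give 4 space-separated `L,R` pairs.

Round 1 (k=50): L=239 R=242
Round 2 (k=29): L=242 R=158
Round 3 (k=28): L=158 R=189
Round 4 (k=41): L=189 R=210

Answer: 239,242 242,158 158,189 189,210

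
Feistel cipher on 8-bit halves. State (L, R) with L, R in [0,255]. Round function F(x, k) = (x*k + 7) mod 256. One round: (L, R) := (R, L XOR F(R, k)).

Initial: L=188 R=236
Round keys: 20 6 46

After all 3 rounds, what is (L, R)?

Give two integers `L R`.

Answer: 37 102

Derivation:
Round 1 (k=20): L=236 R=203
Round 2 (k=6): L=203 R=37
Round 3 (k=46): L=37 R=102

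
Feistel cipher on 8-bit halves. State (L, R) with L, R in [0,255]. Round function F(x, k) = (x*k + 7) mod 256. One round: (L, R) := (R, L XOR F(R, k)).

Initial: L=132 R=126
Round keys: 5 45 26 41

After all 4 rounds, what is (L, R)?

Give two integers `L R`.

Answer: 226 139

Derivation:
Round 1 (k=5): L=126 R=249
Round 2 (k=45): L=249 R=178
Round 3 (k=26): L=178 R=226
Round 4 (k=41): L=226 R=139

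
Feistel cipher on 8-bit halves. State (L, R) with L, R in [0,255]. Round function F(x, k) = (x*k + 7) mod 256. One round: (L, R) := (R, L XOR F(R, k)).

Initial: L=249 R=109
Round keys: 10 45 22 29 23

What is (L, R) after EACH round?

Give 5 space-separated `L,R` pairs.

Round 1 (k=10): L=109 R=176
Round 2 (k=45): L=176 R=154
Round 3 (k=22): L=154 R=243
Round 4 (k=29): L=243 R=20
Round 5 (k=23): L=20 R=32

Answer: 109,176 176,154 154,243 243,20 20,32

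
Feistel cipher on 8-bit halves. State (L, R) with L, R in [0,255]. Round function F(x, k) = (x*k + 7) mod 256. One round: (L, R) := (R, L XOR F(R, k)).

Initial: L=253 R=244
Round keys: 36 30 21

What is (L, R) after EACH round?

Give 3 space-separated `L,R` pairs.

Answer: 244,170 170,7 7,48

Derivation:
Round 1 (k=36): L=244 R=170
Round 2 (k=30): L=170 R=7
Round 3 (k=21): L=7 R=48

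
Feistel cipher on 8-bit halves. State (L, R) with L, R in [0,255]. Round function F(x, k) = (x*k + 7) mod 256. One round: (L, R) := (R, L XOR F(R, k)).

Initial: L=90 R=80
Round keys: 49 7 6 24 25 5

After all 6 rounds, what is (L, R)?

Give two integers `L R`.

Round 1 (k=49): L=80 R=13
Round 2 (k=7): L=13 R=50
Round 3 (k=6): L=50 R=62
Round 4 (k=24): L=62 R=229
Round 5 (k=25): L=229 R=90
Round 6 (k=5): L=90 R=44

Answer: 90 44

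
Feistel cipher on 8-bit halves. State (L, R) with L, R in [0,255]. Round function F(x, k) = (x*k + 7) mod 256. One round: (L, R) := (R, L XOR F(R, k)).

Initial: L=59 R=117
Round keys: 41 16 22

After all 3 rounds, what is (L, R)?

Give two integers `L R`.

Answer: 130 204

Derivation:
Round 1 (k=41): L=117 R=255
Round 2 (k=16): L=255 R=130
Round 3 (k=22): L=130 R=204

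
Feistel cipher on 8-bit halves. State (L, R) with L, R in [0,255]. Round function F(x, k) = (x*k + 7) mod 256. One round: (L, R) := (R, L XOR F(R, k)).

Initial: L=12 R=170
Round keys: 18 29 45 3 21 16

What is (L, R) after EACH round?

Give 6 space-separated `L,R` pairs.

Round 1 (k=18): L=170 R=247
Round 2 (k=29): L=247 R=168
Round 3 (k=45): L=168 R=120
Round 4 (k=3): L=120 R=199
Round 5 (k=21): L=199 R=34
Round 6 (k=16): L=34 R=224

Answer: 170,247 247,168 168,120 120,199 199,34 34,224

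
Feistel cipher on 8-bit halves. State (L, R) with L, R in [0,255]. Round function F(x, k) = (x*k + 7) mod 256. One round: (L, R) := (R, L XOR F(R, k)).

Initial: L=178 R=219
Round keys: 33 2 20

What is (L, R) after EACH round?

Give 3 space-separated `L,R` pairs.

Answer: 219,240 240,60 60,71

Derivation:
Round 1 (k=33): L=219 R=240
Round 2 (k=2): L=240 R=60
Round 3 (k=20): L=60 R=71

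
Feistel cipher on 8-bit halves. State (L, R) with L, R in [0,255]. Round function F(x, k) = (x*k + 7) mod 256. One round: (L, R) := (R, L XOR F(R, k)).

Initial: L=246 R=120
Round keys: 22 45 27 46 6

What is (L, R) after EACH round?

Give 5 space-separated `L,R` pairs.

Answer: 120,161 161,44 44,10 10,255 255,11

Derivation:
Round 1 (k=22): L=120 R=161
Round 2 (k=45): L=161 R=44
Round 3 (k=27): L=44 R=10
Round 4 (k=46): L=10 R=255
Round 5 (k=6): L=255 R=11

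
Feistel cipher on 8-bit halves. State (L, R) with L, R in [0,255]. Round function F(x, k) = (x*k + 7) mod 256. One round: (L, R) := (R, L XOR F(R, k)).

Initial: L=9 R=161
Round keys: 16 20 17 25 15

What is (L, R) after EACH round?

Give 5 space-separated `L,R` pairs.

Round 1 (k=16): L=161 R=30
Round 2 (k=20): L=30 R=254
Round 3 (k=17): L=254 R=251
Round 4 (k=25): L=251 R=116
Round 5 (k=15): L=116 R=40

Answer: 161,30 30,254 254,251 251,116 116,40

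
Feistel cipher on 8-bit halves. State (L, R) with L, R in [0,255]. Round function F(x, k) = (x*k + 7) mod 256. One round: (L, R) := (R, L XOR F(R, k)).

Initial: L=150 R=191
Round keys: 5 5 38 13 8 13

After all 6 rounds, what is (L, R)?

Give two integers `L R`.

Answer: 188 49

Derivation:
Round 1 (k=5): L=191 R=84
Round 2 (k=5): L=84 R=20
Round 3 (k=38): L=20 R=171
Round 4 (k=13): L=171 R=162
Round 5 (k=8): L=162 R=188
Round 6 (k=13): L=188 R=49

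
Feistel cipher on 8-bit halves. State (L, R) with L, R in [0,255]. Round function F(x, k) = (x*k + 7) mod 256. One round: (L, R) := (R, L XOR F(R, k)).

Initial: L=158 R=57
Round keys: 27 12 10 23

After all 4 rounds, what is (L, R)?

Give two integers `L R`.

Answer: 135 230

Derivation:
Round 1 (k=27): L=57 R=148
Round 2 (k=12): L=148 R=206
Round 3 (k=10): L=206 R=135
Round 4 (k=23): L=135 R=230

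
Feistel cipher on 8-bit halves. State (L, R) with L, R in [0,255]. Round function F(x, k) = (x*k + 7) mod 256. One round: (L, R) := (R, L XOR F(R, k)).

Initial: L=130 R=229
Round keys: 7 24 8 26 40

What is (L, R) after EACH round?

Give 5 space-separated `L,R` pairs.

Round 1 (k=7): L=229 R=200
Round 2 (k=24): L=200 R=34
Round 3 (k=8): L=34 R=223
Round 4 (k=26): L=223 R=143
Round 5 (k=40): L=143 R=128

Answer: 229,200 200,34 34,223 223,143 143,128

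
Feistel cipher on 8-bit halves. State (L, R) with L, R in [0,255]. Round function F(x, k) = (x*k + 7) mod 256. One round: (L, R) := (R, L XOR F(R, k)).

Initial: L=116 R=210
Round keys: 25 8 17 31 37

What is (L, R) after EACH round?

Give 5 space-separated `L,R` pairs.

Round 1 (k=25): L=210 R=253
Round 2 (k=8): L=253 R=61
Round 3 (k=17): L=61 R=233
Round 4 (k=31): L=233 R=3
Round 5 (k=37): L=3 R=159

Answer: 210,253 253,61 61,233 233,3 3,159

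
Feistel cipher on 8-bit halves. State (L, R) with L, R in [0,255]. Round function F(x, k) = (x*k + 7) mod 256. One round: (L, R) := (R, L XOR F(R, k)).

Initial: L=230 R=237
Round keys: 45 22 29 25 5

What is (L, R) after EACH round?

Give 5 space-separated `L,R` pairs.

Round 1 (k=45): L=237 R=86
Round 2 (k=22): L=86 R=134
Round 3 (k=29): L=134 R=99
Round 4 (k=25): L=99 R=52
Round 5 (k=5): L=52 R=104

Answer: 237,86 86,134 134,99 99,52 52,104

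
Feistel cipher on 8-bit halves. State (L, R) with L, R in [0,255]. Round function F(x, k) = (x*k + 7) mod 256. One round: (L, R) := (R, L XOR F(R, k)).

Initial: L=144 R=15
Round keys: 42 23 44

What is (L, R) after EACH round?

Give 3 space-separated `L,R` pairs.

Answer: 15,237 237,93 93,238

Derivation:
Round 1 (k=42): L=15 R=237
Round 2 (k=23): L=237 R=93
Round 3 (k=44): L=93 R=238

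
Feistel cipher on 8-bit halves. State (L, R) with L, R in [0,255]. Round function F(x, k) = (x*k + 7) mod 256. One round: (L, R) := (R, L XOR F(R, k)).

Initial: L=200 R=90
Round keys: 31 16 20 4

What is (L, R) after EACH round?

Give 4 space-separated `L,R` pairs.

Round 1 (k=31): L=90 R=37
Round 2 (k=16): L=37 R=13
Round 3 (k=20): L=13 R=46
Round 4 (k=4): L=46 R=178

Answer: 90,37 37,13 13,46 46,178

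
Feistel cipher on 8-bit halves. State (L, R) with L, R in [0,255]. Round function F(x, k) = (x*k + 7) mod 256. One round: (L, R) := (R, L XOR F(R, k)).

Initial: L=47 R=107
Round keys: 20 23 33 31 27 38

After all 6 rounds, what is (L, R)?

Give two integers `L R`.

Round 1 (k=20): L=107 R=76
Round 2 (k=23): L=76 R=176
Round 3 (k=33): L=176 R=251
Round 4 (k=31): L=251 R=220
Round 5 (k=27): L=220 R=192
Round 6 (k=38): L=192 R=91

Answer: 192 91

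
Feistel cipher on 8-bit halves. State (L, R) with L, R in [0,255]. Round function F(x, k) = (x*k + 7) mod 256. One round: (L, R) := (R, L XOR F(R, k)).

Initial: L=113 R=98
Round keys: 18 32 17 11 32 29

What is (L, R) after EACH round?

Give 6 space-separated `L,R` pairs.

Round 1 (k=18): L=98 R=154
Round 2 (k=32): L=154 R=37
Round 3 (k=17): L=37 R=230
Round 4 (k=11): L=230 R=204
Round 5 (k=32): L=204 R=97
Round 6 (k=29): L=97 R=200

Answer: 98,154 154,37 37,230 230,204 204,97 97,200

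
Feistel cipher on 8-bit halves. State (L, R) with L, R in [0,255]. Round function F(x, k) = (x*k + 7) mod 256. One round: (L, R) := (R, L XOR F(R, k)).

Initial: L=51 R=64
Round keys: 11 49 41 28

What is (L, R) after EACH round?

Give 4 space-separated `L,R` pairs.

Round 1 (k=11): L=64 R=244
Round 2 (k=49): L=244 R=251
Round 3 (k=41): L=251 R=206
Round 4 (k=28): L=206 R=116

Answer: 64,244 244,251 251,206 206,116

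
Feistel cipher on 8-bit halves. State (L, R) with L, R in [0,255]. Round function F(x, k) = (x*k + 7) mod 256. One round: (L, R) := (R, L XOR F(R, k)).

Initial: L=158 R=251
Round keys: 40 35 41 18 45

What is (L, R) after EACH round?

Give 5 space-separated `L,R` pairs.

Round 1 (k=40): L=251 R=161
Round 2 (k=35): L=161 R=241
Round 3 (k=41): L=241 R=1
Round 4 (k=18): L=1 R=232
Round 5 (k=45): L=232 R=206

Answer: 251,161 161,241 241,1 1,232 232,206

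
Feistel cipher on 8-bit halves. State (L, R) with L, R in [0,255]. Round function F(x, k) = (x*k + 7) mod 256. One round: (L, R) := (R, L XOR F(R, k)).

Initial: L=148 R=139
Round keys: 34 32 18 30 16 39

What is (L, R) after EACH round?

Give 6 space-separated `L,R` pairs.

Round 1 (k=34): L=139 R=233
Round 2 (k=32): L=233 R=172
Round 3 (k=18): L=172 R=246
Round 4 (k=30): L=246 R=119
Round 5 (k=16): L=119 R=129
Round 6 (k=39): L=129 R=217

Answer: 139,233 233,172 172,246 246,119 119,129 129,217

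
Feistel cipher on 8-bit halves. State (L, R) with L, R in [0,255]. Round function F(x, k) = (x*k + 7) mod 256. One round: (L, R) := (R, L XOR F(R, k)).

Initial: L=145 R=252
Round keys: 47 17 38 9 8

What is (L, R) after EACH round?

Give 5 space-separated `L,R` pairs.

Round 1 (k=47): L=252 R=218
Round 2 (k=17): L=218 R=125
Round 3 (k=38): L=125 R=79
Round 4 (k=9): L=79 R=179
Round 5 (k=8): L=179 R=208

Answer: 252,218 218,125 125,79 79,179 179,208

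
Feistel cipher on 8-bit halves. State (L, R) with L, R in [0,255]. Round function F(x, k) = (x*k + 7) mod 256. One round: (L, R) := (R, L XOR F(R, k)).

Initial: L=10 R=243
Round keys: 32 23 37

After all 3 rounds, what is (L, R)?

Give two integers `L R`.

Round 1 (k=32): L=243 R=109
Round 2 (k=23): L=109 R=33
Round 3 (k=37): L=33 R=161

Answer: 33 161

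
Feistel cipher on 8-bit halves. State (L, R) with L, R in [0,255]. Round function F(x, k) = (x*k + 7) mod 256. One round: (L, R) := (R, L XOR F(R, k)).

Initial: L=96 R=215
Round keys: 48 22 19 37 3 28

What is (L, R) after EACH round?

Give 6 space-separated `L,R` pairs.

Round 1 (k=48): L=215 R=55
Round 2 (k=22): L=55 R=22
Round 3 (k=19): L=22 R=158
Round 4 (k=37): L=158 R=203
Round 5 (k=3): L=203 R=246
Round 6 (k=28): L=246 R=36

Answer: 215,55 55,22 22,158 158,203 203,246 246,36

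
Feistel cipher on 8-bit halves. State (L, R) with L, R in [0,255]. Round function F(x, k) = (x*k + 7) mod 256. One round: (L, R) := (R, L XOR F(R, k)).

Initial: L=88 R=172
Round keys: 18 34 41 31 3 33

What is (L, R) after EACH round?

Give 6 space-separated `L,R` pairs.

Round 1 (k=18): L=172 R=71
Round 2 (k=34): L=71 R=217
Round 3 (k=41): L=217 R=143
Round 4 (k=31): L=143 R=129
Round 5 (k=3): L=129 R=5
Round 6 (k=33): L=5 R=45

Answer: 172,71 71,217 217,143 143,129 129,5 5,45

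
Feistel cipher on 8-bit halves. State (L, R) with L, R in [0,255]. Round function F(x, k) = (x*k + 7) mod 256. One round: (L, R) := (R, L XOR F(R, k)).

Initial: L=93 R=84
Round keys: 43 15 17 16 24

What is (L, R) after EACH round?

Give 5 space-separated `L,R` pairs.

Answer: 84,126 126,61 61,106 106,154 154,29

Derivation:
Round 1 (k=43): L=84 R=126
Round 2 (k=15): L=126 R=61
Round 3 (k=17): L=61 R=106
Round 4 (k=16): L=106 R=154
Round 5 (k=24): L=154 R=29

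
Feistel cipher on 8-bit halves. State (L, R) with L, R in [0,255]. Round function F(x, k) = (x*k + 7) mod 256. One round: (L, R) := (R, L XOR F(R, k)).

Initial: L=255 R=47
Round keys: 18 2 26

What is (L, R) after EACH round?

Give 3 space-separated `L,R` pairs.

Answer: 47,170 170,116 116,101

Derivation:
Round 1 (k=18): L=47 R=170
Round 2 (k=2): L=170 R=116
Round 3 (k=26): L=116 R=101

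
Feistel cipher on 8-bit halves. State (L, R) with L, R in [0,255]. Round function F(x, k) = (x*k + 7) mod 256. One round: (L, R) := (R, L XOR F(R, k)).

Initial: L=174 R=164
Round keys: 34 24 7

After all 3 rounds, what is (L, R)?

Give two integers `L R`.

Answer: 187 69

Derivation:
Round 1 (k=34): L=164 R=97
Round 2 (k=24): L=97 R=187
Round 3 (k=7): L=187 R=69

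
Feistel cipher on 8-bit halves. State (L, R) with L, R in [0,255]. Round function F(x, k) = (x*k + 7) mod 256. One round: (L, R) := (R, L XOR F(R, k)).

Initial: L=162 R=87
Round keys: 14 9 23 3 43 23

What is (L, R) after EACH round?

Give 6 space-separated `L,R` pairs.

Round 1 (k=14): L=87 R=107
Round 2 (k=9): L=107 R=157
Round 3 (k=23): L=157 R=73
Round 4 (k=3): L=73 R=127
Round 5 (k=43): L=127 R=21
Round 6 (k=23): L=21 R=149

Answer: 87,107 107,157 157,73 73,127 127,21 21,149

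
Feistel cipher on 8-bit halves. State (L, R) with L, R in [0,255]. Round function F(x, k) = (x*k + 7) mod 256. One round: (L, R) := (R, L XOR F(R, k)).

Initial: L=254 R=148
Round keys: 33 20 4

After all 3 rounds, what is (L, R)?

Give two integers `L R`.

Answer: 127 230

Derivation:
Round 1 (k=33): L=148 R=229
Round 2 (k=20): L=229 R=127
Round 3 (k=4): L=127 R=230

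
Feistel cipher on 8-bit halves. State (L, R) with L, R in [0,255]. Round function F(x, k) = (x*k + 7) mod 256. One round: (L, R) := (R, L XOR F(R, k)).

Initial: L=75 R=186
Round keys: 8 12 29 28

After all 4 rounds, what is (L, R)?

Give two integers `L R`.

Round 1 (k=8): L=186 R=156
Round 2 (k=12): L=156 R=237
Round 3 (k=29): L=237 R=124
Round 4 (k=28): L=124 R=122

Answer: 124 122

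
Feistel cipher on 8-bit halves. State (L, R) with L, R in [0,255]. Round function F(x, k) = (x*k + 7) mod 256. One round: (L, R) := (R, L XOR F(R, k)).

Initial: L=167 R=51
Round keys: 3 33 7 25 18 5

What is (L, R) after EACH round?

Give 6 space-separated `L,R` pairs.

Round 1 (k=3): L=51 R=7
Round 2 (k=33): L=7 R=221
Round 3 (k=7): L=221 R=21
Round 4 (k=25): L=21 R=201
Round 5 (k=18): L=201 R=60
Round 6 (k=5): L=60 R=250

Answer: 51,7 7,221 221,21 21,201 201,60 60,250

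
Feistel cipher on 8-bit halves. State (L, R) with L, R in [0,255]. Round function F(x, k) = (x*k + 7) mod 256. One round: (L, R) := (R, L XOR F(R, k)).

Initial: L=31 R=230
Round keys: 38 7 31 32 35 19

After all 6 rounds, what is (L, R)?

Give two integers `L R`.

Answer: 27 90

Derivation:
Round 1 (k=38): L=230 R=52
Round 2 (k=7): L=52 R=149
Round 3 (k=31): L=149 R=38
Round 4 (k=32): L=38 R=82
Round 5 (k=35): L=82 R=27
Round 6 (k=19): L=27 R=90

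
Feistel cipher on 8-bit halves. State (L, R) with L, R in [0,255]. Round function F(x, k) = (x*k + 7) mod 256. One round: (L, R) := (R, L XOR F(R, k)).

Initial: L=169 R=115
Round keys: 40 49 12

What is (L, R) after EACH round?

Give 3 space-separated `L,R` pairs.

Answer: 115,86 86,14 14,249

Derivation:
Round 1 (k=40): L=115 R=86
Round 2 (k=49): L=86 R=14
Round 3 (k=12): L=14 R=249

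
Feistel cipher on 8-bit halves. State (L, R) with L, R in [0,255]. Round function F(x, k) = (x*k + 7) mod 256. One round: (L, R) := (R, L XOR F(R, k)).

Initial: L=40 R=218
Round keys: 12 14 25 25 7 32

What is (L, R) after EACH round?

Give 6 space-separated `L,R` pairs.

Round 1 (k=12): L=218 R=23
Round 2 (k=14): L=23 R=147
Round 3 (k=25): L=147 R=117
Round 4 (k=25): L=117 R=231
Round 5 (k=7): L=231 R=45
Round 6 (k=32): L=45 R=64

Answer: 218,23 23,147 147,117 117,231 231,45 45,64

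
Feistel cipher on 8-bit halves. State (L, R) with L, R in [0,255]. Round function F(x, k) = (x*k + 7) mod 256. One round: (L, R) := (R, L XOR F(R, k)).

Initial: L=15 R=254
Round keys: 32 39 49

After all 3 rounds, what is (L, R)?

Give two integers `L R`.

Answer: 129 112

Derivation:
Round 1 (k=32): L=254 R=200
Round 2 (k=39): L=200 R=129
Round 3 (k=49): L=129 R=112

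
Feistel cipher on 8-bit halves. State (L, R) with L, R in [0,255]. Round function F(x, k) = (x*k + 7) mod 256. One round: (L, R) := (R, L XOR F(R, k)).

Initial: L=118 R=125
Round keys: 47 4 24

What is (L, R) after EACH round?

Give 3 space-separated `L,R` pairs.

Round 1 (k=47): L=125 R=140
Round 2 (k=4): L=140 R=74
Round 3 (k=24): L=74 R=123

Answer: 125,140 140,74 74,123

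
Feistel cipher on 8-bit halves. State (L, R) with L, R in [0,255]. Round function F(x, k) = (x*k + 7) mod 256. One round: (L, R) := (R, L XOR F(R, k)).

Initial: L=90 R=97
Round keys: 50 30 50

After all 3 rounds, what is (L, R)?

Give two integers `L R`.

Answer: 64 36

Derivation:
Round 1 (k=50): L=97 R=163
Round 2 (k=30): L=163 R=64
Round 3 (k=50): L=64 R=36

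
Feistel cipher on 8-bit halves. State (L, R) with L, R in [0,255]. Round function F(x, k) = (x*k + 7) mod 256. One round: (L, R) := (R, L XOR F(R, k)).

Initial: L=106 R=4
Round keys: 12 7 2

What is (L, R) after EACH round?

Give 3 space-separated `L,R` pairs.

Round 1 (k=12): L=4 R=93
Round 2 (k=7): L=93 R=150
Round 3 (k=2): L=150 R=110

Answer: 4,93 93,150 150,110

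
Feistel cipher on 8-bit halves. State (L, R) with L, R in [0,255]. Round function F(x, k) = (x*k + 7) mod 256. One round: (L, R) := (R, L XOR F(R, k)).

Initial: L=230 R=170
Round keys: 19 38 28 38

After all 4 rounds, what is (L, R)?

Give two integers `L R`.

Round 1 (k=19): L=170 R=67
Round 2 (k=38): L=67 R=83
Round 3 (k=28): L=83 R=88
Round 4 (k=38): L=88 R=68

Answer: 88 68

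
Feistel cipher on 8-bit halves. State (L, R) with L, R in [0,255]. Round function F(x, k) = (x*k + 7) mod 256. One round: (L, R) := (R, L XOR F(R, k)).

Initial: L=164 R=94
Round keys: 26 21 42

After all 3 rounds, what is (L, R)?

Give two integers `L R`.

Round 1 (k=26): L=94 R=55
Round 2 (k=21): L=55 R=212
Round 3 (k=42): L=212 R=248

Answer: 212 248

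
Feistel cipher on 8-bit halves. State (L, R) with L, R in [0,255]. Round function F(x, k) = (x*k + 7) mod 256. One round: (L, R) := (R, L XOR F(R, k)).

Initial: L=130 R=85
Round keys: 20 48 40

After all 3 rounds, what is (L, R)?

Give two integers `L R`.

Round 1 (k=20): L=85 R=41
Round 2 (k=48): L=41 R=226
Round 3 (k=40): L=226 R=126

Answer: 226 126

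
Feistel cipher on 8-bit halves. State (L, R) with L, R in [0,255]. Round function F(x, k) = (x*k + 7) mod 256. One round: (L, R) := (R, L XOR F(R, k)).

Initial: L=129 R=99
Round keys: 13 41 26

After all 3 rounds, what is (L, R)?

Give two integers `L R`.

Round 1 (k=13): L=99 R=143
Round 2 (k=41): L=143 R=141
Round 3 (k=26): L=141 R=214

Answer: 141 214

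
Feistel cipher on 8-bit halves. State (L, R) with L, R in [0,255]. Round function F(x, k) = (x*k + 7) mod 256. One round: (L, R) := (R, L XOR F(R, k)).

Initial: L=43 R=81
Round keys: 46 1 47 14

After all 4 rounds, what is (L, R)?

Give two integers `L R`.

Answer: 141 41

Derivation:
Round 1 (k=46): L=81 R=190
Round 2 (k=1): L=190 R=148
Round 3 (k=47): L=148 R=141
Round 4 (k=14): L=141 R=41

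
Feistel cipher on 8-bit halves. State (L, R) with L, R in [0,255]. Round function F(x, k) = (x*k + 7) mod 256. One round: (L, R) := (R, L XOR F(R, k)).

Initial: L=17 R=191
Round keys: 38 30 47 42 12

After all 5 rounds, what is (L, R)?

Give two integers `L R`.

Answer: 133 220

Derivation:
Round 1 (k=38): L=191 R=112
Round 2 (k=30): L=112 R=152
Round 3 (k=47): L=152 R=159
Round 4 (k=42): L=159 R=133
Round 5 (k=12): L=133 R=220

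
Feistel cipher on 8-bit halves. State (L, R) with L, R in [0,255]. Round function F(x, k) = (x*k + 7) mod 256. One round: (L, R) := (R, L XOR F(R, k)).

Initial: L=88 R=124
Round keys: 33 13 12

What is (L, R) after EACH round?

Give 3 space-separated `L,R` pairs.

Round 1 (k=33): L=124 R=91
Round 2 (k=13): L=91 R=218
Round 3 (k=12): L=218 R=100

Answer: 124,91 91,218 218,100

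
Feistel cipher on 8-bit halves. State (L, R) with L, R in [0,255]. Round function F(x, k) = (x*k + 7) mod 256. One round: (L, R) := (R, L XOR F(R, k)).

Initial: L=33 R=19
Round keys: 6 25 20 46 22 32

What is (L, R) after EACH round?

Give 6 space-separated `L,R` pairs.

Round 1 (k=6): L=19 R=88
Round 2 (k=25): L=88 R=140
Round 3 (k=20): L=140 R=175
Round 4 (k=46): L=175 R=245
Round 5 (k=22): L=245 R=186
Round 6 (k=32): L=186 R=178

Answer: 19,88 88,140 140,175 175,245 245,186 186,178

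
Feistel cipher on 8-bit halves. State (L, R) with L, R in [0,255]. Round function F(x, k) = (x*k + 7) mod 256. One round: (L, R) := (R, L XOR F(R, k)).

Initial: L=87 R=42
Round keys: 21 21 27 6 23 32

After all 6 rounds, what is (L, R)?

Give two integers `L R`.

Answer: 9 3

Derivation:
Round 1 (k=21): L=42 R=46
Round 2 (k=21): L=46 R=231
Round 3 (k=27): L=231 R=74
Round 4 (k=6): L=74 R=36
Round 5 (k=23): L=36 R=9
Round 6 (k=32): L=9 R=3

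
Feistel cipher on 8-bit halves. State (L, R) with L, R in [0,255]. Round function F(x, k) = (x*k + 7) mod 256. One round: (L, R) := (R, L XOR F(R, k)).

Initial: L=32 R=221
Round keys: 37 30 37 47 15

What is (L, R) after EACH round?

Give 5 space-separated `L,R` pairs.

Answer: 221,216 216,138 138,33 33,156 156,10

Derivation:
Round 1 (k=37): L=221 R=216
Round 2 (k=30): L=216 R=138
Round 3 (k=37): L=138 R=33
Round 4 (k=47): L=33 R=156
Round 5 (k=15): L=156 R=10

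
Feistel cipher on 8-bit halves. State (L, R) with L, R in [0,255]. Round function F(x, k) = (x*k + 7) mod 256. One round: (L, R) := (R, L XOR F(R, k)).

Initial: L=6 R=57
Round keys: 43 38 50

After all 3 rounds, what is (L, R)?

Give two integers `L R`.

Round 1 (k=43): L=57 R=156
Round 2 (k=38): L=156 R=22
Round 3 (k=50): L=22 R=207

Answer: 22 207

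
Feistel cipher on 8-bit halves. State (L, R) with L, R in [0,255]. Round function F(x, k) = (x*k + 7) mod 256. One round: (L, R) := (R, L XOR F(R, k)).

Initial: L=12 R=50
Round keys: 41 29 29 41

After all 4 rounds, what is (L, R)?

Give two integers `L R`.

Round 1 (k=41): L=50 R=5
Round 2 (k=29): L=5 R=170
Round 3 (k=29): L=170 R=76
Round 4 (k=41): L=76 R=153

Answer: 76 153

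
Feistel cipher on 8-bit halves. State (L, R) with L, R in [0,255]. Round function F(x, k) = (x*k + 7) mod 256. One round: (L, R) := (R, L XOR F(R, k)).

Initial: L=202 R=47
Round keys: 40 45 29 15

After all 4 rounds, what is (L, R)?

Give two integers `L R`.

Answer: 55 87

Derivation:
Round 1 (k=40): L=47 R=149
Round 2 (k=45): L=149 R=23
Round 3 (k=29): L=23 R=55
Round 4 (k=15): L=55 R=87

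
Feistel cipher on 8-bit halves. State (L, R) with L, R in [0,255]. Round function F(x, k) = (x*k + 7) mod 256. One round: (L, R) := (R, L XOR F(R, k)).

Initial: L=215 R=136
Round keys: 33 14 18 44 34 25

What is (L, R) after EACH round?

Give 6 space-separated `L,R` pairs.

Round 1 (k=33): L=136 R=88
Round 2 (k=14): L=88 R=95
Round 3 (k=18): L=95 R=237
Round 4 (k=44): L=237 R=156
Round 5 (k=34): L=156 R=82
Round 6 (k=25): L=82 R=149

Answer: 136,88 88,95 95,237 237,156 156,82 82,149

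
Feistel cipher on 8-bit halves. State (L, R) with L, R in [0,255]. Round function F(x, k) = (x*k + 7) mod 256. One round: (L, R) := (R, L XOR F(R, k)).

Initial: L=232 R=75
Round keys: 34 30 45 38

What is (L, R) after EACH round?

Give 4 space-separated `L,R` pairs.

Round 1 (k=34): L=75 R=21
Round 2 (k=30): L=21 R=54
Round 3 (k=45): L=54 R=144
Round 4 (k=38): L=144 R=81

Answer: 75,21 21,54 54,144 144,81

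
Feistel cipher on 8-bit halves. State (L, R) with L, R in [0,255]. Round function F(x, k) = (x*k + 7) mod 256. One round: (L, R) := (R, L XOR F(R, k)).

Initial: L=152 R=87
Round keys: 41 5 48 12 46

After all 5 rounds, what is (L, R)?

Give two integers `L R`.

Round 1 (k=41): L=87 R=110
Round 2 (k=5): L=110 R=122
Round 3 (k=48): L=122 R=137
Round 4 (k=12): L=137 R=9
Round 5 (k=46): L=9 R=44

Answer: 9 44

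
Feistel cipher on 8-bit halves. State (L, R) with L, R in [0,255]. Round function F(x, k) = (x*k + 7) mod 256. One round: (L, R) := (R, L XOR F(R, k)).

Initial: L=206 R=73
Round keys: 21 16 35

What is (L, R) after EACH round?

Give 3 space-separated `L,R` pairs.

Round 1 (k=21): L=73 R=202
Round 2 (k=16): L=202 R=238
Round 3 (k=35): L=238 R=91

Answer: 73,202 202,238 238,91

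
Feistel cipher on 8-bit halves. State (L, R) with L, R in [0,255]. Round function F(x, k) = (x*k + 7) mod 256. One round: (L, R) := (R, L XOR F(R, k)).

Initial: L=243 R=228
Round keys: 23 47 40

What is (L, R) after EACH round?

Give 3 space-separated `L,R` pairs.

Answer: 228,112 112,115 115,143

Derivation:
Round 1 (k=23): L=228 R=112
Round 2 (k=47): L=112 R=115
Round 3 (k=40): L=115 R=143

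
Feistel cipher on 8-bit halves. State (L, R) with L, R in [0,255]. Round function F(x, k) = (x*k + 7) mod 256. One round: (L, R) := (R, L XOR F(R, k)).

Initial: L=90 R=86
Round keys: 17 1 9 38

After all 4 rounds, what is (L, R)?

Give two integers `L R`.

Round 1 (k=17): L=86 R=231
Round 2 (k=1): L=231 R=184
Round 3 (k=9): L=184 R=152
Round 4 (k=38): L=152 R=47

Answer: 152 47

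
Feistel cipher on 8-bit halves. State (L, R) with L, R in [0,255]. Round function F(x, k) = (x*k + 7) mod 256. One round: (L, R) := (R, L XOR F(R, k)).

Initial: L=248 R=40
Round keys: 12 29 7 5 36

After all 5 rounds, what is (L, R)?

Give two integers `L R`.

Answer: 187 57

Derivation:
Round 1 (k=12): L=40 R=31
Round 2 (k=29): L=31 R=162
Round 3 (k=7): L=162 R=106
Round 4 (k=5): L=106 R=187
Round 5 (k=36): L=187 R=57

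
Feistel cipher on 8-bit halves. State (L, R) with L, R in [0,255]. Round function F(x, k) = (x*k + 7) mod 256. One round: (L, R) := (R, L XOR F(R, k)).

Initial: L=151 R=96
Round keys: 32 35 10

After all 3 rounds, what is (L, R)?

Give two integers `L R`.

Round 1 (k=32): L=96 R=144
Round 2 (k=35): L=144 R=215
Round 3 (k=10): L=215 R=253

Answer: 215 253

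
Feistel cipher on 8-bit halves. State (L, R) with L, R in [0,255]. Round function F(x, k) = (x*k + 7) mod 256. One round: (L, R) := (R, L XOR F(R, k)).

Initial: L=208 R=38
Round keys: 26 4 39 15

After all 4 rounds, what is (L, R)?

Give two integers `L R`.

Answer: 105 219

Derivation:
Round 1 (k=26): L=38 R=51
Round 2 (k=4): L=51 R=245
Round 3 (k=39): L=245 R=105
Round 4 (k=15): L=105 R=219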